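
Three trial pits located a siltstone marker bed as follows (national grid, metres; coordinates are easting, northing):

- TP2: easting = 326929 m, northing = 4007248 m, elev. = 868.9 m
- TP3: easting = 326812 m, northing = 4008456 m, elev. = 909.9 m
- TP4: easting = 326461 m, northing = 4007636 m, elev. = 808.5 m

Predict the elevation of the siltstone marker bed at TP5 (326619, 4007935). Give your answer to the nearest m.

851 m

Let the plane be z = a·easting + b·northing + c.
TP3−TP2: −117a + 1208b = 41;  TP4−TP2: −468a + 388b = −60.4.
Solving gives a = 0.17092325, b = 0.05049505.
Then c = 868.9 − a·326929 − b·4007248 = −257357.05.
At (326619, 4007935): z = 55826.8 + 202380.9 − 257357.05 = 850.6 m.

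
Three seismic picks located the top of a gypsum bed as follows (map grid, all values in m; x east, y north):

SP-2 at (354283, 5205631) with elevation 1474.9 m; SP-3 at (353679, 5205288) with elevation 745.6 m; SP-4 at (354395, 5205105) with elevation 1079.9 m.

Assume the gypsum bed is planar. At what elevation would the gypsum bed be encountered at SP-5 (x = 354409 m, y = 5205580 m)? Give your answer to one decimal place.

1516.8 m

Let the plane be z = a·x + b·y + c.
SP-3−SP-2: −604a − 343b = −729.3;  SP-4−SP-2: 112a − 526b = −395.
Solving gives a = 0.696750534, b = 0.899308098.
Then c = 1474.9 − a·354283 − b·5205631 = −4926838.08.
At (354409, 5205580): z = 246934.7 + 4681420.3 − 4926838.08 = 1516.8 m.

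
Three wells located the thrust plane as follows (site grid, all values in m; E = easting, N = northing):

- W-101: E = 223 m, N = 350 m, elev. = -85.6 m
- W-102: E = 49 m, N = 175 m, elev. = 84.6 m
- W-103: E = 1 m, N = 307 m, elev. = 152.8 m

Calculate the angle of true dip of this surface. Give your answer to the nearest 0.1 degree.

47.8°

Let the plane be z = a·E + b·N + c.
W-102−W-101: −174a − 175b = 170.2;  W-103−W-101: −222a − 43b = 238.4.
Solving gives a = −1.09670, b = 0.11787.
Gradient magnitude |∇z| = √(a² + b²) = √(1.20276 + 0.01389) = 1.10302.
True dip = arctan(1.10302) = 47.8°, dipping toward E (azimuth ≈ 096°).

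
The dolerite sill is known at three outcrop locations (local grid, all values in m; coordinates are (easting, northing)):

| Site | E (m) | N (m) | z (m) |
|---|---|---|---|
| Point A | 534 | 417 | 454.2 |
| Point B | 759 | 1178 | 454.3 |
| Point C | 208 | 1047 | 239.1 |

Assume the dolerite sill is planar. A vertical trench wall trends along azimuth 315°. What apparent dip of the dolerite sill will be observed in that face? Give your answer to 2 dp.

21.04°

Two edge vectors: Point A→Point B = (225, 761, 0.1), Point A→Point C = (-326, 630, -215.1).
Normal n = (Point A→Point B) × (Point A→Point C) = (-163754.1, 48364.9, 389836).
So ∂z/∂E = −n_x/n_z = 0.42006 and ∂z/∂N = −n_y/n_z = −0.12406.
Unit vector along 315° is (sin 315°, cos 315°) = (-0.7071, 0.7071).
Slope in that direction = a·(-0.7071) + b·(0.7071) = −0.38475.
Apparent dip = arctan|0.38475| = 21.04° (true dip is 23.7°, so apparent ≤ true as expected).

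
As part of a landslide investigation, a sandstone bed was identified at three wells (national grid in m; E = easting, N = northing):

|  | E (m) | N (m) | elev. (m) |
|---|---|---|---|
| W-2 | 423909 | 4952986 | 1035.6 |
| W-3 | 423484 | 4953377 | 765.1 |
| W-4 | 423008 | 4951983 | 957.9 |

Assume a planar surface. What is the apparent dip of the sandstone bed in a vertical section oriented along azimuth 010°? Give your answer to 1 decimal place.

Let the plane be z = a·E + b·N + c.
W-3−W-2: −425a + 391b = −270.5;  W-4−W-2: −901a − 1003b = −77.7.
Solving gives a = 0.38750, b = −0.27062.
Unit vector along 010° is (sin 10°, cos 10°) = (0.1736, 0.9848).
Slope in that direction = a·(0.1736) + b·(0.9848) = −0.19922.
Apparent dip = arctan|0.19922| = 11.3° (true dip is 25.3°, so apparent ≤ true as expected).

11.3°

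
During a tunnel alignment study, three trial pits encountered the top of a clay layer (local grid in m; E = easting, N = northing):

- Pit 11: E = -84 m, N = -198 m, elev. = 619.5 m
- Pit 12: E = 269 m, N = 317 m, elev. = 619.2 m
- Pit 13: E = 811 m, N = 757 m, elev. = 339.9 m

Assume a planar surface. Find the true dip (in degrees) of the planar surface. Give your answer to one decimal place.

Two edge vectors: Pit 11→Pit 12 = (353, 515, -0.3), Pit 11→Pit 13 = (895, 955, -279.6).
Normal n = (Pit 11→Pit 12) × (Pit 11→Pit 13) = (-143707.5, 98430.3, -123810).
So ∂z/∂E = −n_x/n_z = −1.16071 and ∂z/∂N = −n_y/n_z = 0.79501.
Gradient magnitude |∇z| = √(a² + b²) = √(1.34725 + 0.63204) = 1.40687.
True dip = arctan(1.40687) = 54.6°, dipping toward SE (azimuth ≈ 124°).

54.6°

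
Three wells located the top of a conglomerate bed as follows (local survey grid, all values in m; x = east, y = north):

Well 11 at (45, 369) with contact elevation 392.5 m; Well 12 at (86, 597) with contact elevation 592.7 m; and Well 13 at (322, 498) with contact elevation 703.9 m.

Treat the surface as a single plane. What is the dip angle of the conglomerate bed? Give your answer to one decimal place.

47.0°

Two edge vectors: Well 11→Well 12 = (41, 228, 200.2), Well 11→Well 13 = (277, 129, 311.4).
Normal n = (Well 11→Well 12) × (Well 11→Well 13) = (45173.4, 42688, -57867).
So ∂z/∂x = −n_x/n_z = 0.78064 and ∂z/∂y = −n_y/n_z = 0.73769.
Gradient magnitude |∇z| = √(a² + b²) = √(0.60940 + 0.54419) = 1.07405.
True dip = arctan(1.07405) = 47.0°, dipping toward SW (azimuth ≈ 227°).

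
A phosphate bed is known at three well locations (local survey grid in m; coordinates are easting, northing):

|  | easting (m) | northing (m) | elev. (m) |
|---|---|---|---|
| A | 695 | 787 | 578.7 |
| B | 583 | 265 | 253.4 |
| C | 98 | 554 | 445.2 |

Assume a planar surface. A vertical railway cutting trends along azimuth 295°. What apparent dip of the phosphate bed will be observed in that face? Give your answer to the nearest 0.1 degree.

Let the plane be z = a·easting + b·northing + c.
B−A: −112a − 522b = −325.3;  C−A: −597a − 233b = −133.5.
Solving gives a = −0.02139, b = 0.62777.
Unit vector along 295° is (sin 295°, cos 295°) = (-0.9063, 0.4226).
Slope in that direction = a·(-0.9063) + b·(0.4226) = 0.28469.
Apparent dip = arctan|0.28469| = 15.9° (true dip is 32.1°, so apparent ≤ true as expected).

15.9°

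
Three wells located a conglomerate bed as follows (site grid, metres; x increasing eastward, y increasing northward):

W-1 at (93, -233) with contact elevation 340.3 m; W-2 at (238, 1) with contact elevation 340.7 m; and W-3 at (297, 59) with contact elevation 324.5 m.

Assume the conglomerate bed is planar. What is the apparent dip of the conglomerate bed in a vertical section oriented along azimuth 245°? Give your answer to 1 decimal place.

24.5°

Two edge vectors: W-1→W-2 = (145, 234, 0.4), W-1→W-3 = (204, 292, -15.8).
Normal n = (W-1→W-2) × (W-1→W-3) = (-3814, 2372.6, -5396).
So ∂z/∂x = −n_x/n_z = −0.70682 and ∂z/∂y = −n_y/n_z = 0.43970.
Unit vector along 245° is (sin 245°, cos 245°) = (-0.9063, -0.4226).
Slope in that direction = a·(-0.9063) + b·(-0.4226) = 0.45477.
Apparent dip = arctan|0.45477| = 24.5° (true dip is 39.8°, so apparent ≤ true as expected).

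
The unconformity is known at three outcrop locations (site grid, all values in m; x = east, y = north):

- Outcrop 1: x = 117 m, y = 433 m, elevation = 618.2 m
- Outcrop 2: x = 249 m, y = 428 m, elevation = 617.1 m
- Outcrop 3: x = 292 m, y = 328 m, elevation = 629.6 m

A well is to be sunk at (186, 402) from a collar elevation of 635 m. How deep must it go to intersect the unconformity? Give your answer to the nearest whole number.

Let the plane be z = a·x + b·y + c.
Outcrop 2−Outcrop 1: 132a − 5b = −1.1;  Outcrop 3−Outcrop 1: 175a − 105b = 11.4.
Solving gives a = −0.01328, b = −0.13071.
Then c = 618.2 − a·117 − b·433 = 676.35.
At (186, 402): z_contact = −2.5 − 52.5 + 676.35 = 621.3 m.
Depth below ground = 635 − 621.3 = 14 m.

14 m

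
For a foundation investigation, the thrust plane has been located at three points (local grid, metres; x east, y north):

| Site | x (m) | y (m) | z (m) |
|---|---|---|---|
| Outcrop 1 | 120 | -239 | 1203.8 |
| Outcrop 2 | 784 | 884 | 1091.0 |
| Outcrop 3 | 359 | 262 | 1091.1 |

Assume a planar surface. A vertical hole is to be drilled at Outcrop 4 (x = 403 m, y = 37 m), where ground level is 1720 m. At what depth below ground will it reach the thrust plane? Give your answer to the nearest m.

Two edge vectors: Outcrop 1→Outcrop 2 = (664, 1123, -112.8), Outcrop 1→Outcrop 3 = (239, 501, -112.7).
Normal n = (Outcrop 1→Outcrop 2) × (Outcrop 1→Outcrop 3) = (-70049.3, 47873.6, 64267).
So ∂z/∂x = −n_x/n_z = 1.08997 and ∂z/∂y = −n_y/n_z = −0.74492.
Intercept c from Outcrop 1: 1203.8 − 130.80 − 178.04 = 894.97.
At (403, 37): z_contact = 439.3 − 27.6 + 894.97 = 1306.7 m.
Depth below ground = 1720 − 1306.7 = 413 m.

413 m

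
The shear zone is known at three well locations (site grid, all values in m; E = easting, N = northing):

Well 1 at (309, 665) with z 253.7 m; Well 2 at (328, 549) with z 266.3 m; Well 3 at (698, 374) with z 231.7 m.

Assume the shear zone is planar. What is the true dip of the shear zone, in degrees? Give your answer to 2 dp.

Two edge vectors: Well 1→Well 2 = (19, -116, 12.6), Well 1→Well 3 = (389, -291, -22).
Normal n = (Well 1→Well 2) × (Well 1→Well 3) = (6218.6, 5319.4, 39595).
So ∂z/∂E = −n_x/n_z = −0.15706 and ∂z/∂N = −n_y/n_z = −0.13435.
Gradient magnitude |∇z| = √(a² + b²) = √(0.02467 + 0.01805) = 0.20668.
True dip = arctan(0.20668) = 11.68°, dipping toward NE (azimuth ≈ 049°).

11.68°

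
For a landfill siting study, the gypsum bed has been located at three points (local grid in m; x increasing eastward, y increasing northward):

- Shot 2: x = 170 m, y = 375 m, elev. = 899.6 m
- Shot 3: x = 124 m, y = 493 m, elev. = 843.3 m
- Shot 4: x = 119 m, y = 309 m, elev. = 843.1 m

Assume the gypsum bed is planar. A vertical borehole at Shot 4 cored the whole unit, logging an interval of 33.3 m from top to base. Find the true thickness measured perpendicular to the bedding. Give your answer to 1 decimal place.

Let the plane be z = a·x + b·y + c.
Shot 3−Shot 2: −46a + 118b = −56.3;  Shot 4−Shot 2: −51a − 66b = −56.5.
Solving gives a = 1.14676, b = −0.03008.
|∇z| = √(a²+b²) = 1.14716, so dip δ = arctan(1.14716) = 48.92°.
True thickness = vertical thickness × cos δ = 33.3 × cos 48.92° = 21.9 m.

21.9 m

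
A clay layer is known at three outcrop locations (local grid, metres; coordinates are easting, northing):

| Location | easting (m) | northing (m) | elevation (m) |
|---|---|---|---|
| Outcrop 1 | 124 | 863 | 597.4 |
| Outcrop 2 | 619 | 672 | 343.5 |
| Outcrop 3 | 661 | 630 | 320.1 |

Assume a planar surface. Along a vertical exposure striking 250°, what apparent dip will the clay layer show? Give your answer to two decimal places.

23.33°

Two edge vectors: Outcrop 1→Outcrop 2 = (495, -191, -253.9), Outcrop 1→Outcrop 3 = (537, -233, -277.3).
Normal n = (Outcrop 1→Outcrop 2) × (Outcrop 1→Outcrop 3) = (-6194.4, 919.2, -12768).
So ∂z/∂easting = −n_x/n_z = −0.48515 and ∂z/∂northing = −n_y/n_z = 0.07199.
Unit vector along 250° is (sin 250°, cos 250°) = (-0.9397, -0.3420).
Slope in that direction = a·(-0.9397) + b·(-0.3420) = 0.43127.
Apparent dip = arctan|0.43127| = 23.33° (true dip is 26.1°, so apparent ≤ true as expected).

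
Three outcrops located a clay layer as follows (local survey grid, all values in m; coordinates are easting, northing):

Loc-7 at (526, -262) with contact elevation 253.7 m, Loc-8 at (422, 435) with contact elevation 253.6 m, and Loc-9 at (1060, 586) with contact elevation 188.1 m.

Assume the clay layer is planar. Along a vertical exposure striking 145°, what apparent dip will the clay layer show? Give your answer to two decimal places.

Two edge vectors: Loc-7→Loc-8 = (-104, 697, -0.1), Loc-7→Loc-9 = (534, 848, -65.6).
Normal n = (Loc-7→Loc-8) × (Loc-7→Loc-9) = (-45638.4, -6875.8, -460390).
So ∂z/∂easting = −n_x/n_z = −0.09913 and ∂z/∂northing = −n_y/n_z = −0.01493.
Unit vector along 145° is (sin 145°, cos 145°) = (0.5736, -0.8192).
Slope in that direction = a·(0.5736) + b·(-0.8192) = −0.04462.
Apparent dip = arctan|0.04462| = 2.56° (true dip is 5.7°, so apparent ≤ true as expected).

2.56°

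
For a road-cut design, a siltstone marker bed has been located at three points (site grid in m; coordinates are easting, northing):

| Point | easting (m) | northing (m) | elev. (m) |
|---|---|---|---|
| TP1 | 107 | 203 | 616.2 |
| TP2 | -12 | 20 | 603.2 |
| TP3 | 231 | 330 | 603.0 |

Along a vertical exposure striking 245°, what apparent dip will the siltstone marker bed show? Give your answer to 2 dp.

17.16°

Two edge vectors: TP1→TP2 = (-119, -183, -13), TP1→TP3 = (124, 127, -13.2).
Normal n = (TP1→TP2) × (TP1→TP3) = (4066.6, -3182.8, 7579).
So ∂z/∂easting = −n_x/n_z = −0.53656 and ∂z/∂northing = −n_y/n_z = 0.41995.
Unit vector along 245° is (sin 245°, cos 245°) = (-0.9063, -0.4226).
Slope in that direction = a·(-0.9063) + b·(-0.4226) = 0.30881.
Apparent dip = arctan|0.30881| = 17.16° (true dip is 34.3°, so apparent ≤ true as expected).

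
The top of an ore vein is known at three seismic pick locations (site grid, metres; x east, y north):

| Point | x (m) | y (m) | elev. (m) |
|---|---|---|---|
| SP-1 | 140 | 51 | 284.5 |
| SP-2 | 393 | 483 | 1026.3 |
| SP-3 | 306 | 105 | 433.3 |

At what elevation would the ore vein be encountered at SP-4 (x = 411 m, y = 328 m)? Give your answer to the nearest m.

806 m

Let the plane be z = a·x + b·y + c.
SP-2−SP-1: 253a + 432b = 741.8;  SP-3−SP-1: 166a + 54b = 148.8.
Solving gives a = 0.41730, b = 1.47274.
Then c = 284.5 − a·140 − b·51 = 150.97.
At (411, 328): z = 171.5 + 483.1 + 150.97 = 805.5 m.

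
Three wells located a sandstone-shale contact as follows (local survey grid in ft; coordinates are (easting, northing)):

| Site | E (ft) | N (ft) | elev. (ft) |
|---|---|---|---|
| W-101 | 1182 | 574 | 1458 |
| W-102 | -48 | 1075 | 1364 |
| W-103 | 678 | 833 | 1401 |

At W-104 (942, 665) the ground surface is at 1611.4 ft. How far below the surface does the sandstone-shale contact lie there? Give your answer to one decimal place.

169.4 ft

Let the plane be z = a·E + b·N + c.
W-102−W-101: −1230a + 501b = −94;  W-103−W-101: −504a + 259b = −57.
Solving gives a = −0.063739, b = −0.344110.
Then c = 1458 − a·1182 − b·574 = 1730.86.
At (942, 665): z_contact = −60.04 − 228.83 + 1730.86 = 1441.98 ft.
Depth below ground = 1611.4 − 1441.98 = 169.4 ft.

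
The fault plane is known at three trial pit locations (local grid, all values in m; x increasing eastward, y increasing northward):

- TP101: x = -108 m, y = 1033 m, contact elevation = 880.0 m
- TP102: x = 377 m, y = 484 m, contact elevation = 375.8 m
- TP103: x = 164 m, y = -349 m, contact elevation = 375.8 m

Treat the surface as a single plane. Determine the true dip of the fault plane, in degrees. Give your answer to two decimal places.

Let the plane be z = a·x + b·y + c.
TP102−TP101: 485a − 549b = −504.2;  TP103−TP101: 272a − 1382b = −504.2.
Solving gives a = −0.80623, b = 0.20615.
Gradient magnitude |∇z| = √(a² + b²) = √(0.65001 + 0.04250) = 0.83217.
True dip = arctan(0.83217) = 39.77°, dipping toward ESE (azimuth ≈ 104°).

39.77°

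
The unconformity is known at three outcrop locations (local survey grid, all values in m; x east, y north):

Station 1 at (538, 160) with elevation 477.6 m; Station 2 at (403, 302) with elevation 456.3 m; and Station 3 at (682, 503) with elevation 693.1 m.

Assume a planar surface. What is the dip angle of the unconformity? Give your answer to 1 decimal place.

34.6°

Let the plane be z = a·x + b·y + c.
Station 2−Station 1: −135a + 142b = −21.3;  Station 3−Station 1: 144a + 343b = 215.5.
Solving gives a = 0.56787, b = 0.38987.
Gradient magnitude |∇z| = √(a² + b²) = √(0.32247 + 0.15200) = 0.68882.
True dip = arctan(0.68882) = 34.6°, dipping toward SW (azimuth ≈ 236°).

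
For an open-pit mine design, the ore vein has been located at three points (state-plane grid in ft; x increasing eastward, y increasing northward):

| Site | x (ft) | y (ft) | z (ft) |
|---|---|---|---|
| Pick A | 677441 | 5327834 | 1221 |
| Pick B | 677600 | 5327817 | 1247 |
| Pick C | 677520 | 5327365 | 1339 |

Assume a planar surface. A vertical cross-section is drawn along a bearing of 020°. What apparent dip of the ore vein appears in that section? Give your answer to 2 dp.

Let the plane be z = a·x + b·y + c.
Pick B−Pick A: 159a − 17b = 26;  Pick C−Pick A: 79a − 469b = 118.
Solving gives a = 0.13913, b = −0.22816.
Unit vector along 020° is (sin 20°, cos 20°) = (0.3420, 0.9397).
Slope in that direction = a·(0.3420) + b·(0.9397) = −0.16682.
Apparent dip = arctan|0.16682| = 9.47° (true dip is 15.0°, so apparent ≤ true as expected).

9.47°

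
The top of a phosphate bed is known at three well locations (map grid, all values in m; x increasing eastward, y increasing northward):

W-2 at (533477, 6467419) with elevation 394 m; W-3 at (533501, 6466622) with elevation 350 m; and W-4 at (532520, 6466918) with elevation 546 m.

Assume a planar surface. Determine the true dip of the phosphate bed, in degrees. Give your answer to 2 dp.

10.83°

Two edge vectors: W-2→W-3 = (24, -797, -44), W-2→W-4 = (-957, -501, 152).
Normal n = (W-2→W-3) × (W-2→W-4) = (-143188, 38460, -774753).
So ∂z/∂x = −n_x/n_z = −0.18482 and ∂z/∂y = −n_y/n_z = 0.04964.
Gradient magnitude |∇z| = √(a² + b²) = √(0.03416 + 0.00246) = 0.19137.
True dip = arctan(0.19137) = 10.83°, dipping toward ESE (azimuth ≈ 105°).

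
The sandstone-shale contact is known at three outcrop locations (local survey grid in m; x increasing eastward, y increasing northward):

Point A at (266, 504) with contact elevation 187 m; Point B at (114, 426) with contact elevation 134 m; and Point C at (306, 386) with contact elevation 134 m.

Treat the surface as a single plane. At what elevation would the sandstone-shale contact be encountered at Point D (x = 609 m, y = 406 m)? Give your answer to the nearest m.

174 m

Two edge vectors: Point A→Point B = (-152, -78, -53), Point A→Point C = (40, -118, -53).
Normal n = (Point A→Point B) × (Point A→Point C) = (-2120, -10176, 21056).
So ∂z/∂x = −n_x/n_z = 0.10068 and ∂z/∂y = −n_y/n_z = 0.48328.
Intercept c from Point A: 187 − 26.78 − 243.57 = −83.36.
At (609, 406): z = 61.3 + 196.2 − 83.36 = 174.2 m.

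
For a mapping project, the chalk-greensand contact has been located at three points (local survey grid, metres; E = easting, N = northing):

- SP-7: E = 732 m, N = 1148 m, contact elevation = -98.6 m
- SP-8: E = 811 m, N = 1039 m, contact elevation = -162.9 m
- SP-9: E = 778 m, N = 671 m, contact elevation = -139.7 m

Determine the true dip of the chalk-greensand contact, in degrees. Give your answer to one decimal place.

38.7°

Two edge vectors: SP-7→SP-8 = (79, -109, -64.3), SP-7→SP-9 = (46, -477, -41.1).
Normal n = (SP-7→SP-8) × (SP-7→SP-9) = (-26191.2, 289.1, -32669).
So ∂z/∂E = −n_x/n_z = −0.80171 and ∂z/∂N = −n_y/n_z = 0.00885.
Gradient magnitude |∇z| = √(a² + b²) = √(0.64275 + 0.00008) = 0.80176.
True dip = arctan(0.80176) = 38.7°, dipping toward E (azimuth ≈ 091°).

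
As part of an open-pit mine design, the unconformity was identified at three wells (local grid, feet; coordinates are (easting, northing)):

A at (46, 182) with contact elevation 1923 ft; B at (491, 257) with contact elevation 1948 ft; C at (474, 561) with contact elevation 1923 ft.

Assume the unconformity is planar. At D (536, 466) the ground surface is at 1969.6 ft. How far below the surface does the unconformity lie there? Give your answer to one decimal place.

Two edge vectors: A→B = (445, 75, 25), A→C = (428, 379, 0).
Normal n = (A→B) × (A→C) = (-9475, 10700, 136555).
So ∂z/∂E = −n_x/n_z = 0.06939 and ∂z/∂N = −n_y/n_z = −0.07836.
Intercept c from A: 1923 − 3.19 + 14.26 = 1934.07.
At (536, 466): z_contact = 37.19 − 36.51 + 1934.07 = 1934.75 ft.
Depth below ground = 1969.6 − 1934.75 = 34.9 ft.

34.9 ft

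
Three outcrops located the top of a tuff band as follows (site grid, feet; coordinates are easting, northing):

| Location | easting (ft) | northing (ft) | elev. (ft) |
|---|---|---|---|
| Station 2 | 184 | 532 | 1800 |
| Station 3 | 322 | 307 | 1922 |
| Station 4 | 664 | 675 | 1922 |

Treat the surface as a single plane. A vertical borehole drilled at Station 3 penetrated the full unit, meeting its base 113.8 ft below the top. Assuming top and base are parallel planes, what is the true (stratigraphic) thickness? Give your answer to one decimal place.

102.6 ft

Let the plane be z = a·easting + b·northing + c.
Station 3−Station 2: 138a − 225b = 122;  Station 4−Station 2: 480a + 143b = 122.
Solving gives a = 0.35148, b = −0.32665.
|∇z| = √(a²+b²) = 0.47983, so dip δ = arctan(0.47983) = 25.63°.
True thickness = vertical thickness × cos δ = 113.8 × cos 25.63° = 102.6 ft.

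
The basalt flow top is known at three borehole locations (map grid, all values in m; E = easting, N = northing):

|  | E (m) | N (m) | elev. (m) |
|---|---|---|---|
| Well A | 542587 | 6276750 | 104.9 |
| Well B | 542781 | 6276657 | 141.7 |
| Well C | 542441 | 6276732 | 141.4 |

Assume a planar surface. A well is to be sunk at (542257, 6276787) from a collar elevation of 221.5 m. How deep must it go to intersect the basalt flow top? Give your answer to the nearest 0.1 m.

Let the plane be z = a·E + b·N + c.
Well B−Well A: 194a − 93b = 36.8;  Well C−Well A: −146a − 18b = 36.5.
Solving gives a = −0.160052724, b = −0.729572349.
Then c = 104.9 − a·542587 − b·6276750 = 4666290.67.
At (542257, 6276787): z_contact = −86789.71 − 4579370.24 + 4666290.67 = 130.72 m.
Depth below ground = 221.5 − 130.72 = 90.8 m.

90.8 m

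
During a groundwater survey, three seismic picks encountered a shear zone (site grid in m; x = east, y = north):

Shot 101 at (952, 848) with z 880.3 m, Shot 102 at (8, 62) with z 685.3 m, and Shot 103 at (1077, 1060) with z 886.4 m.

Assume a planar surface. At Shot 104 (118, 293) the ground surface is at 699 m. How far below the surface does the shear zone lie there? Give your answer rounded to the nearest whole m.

Two edge vectors: Shot 101→Shot 102 = (-944, -786, -195), Shot 101→Shot 103 = (125, 212, 6.1).
Normal n = (Shot 101→Shot 102) × (Shot 101→Shot 103) = (36545.4, -18616.6, -101878).
So ∂z/∂x = −n_x/n_z = 0.35872 and ∂z/∂y = −n_y/n_z = −0.18273.
Intercept c from Shot 101: 880.3 − 341.50 + 154.96 = 693.76.
At (118, 293): z_contact = 42.3 − 53.5 + 693.76 = 682.5 m.
Depth below ground = 699 − 682.5 = 16 m.

16 m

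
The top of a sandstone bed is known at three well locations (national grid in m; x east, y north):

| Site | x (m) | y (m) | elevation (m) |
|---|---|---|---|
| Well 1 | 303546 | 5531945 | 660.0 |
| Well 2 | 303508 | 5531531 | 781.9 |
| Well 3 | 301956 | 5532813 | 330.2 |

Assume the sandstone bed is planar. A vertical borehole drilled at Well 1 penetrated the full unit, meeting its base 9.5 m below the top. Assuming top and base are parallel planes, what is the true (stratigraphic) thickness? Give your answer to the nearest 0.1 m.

Two edge vectors: Well 1→Well 2 = (-38, -414, 121.9), Well 1→Well 3 = (-1590, 868, -329.8).
Normal n = (Well 1→Well 2) × (Well 1→Well 3) = (30728, -206353.4, -691244).
So ∂z/∂x = −n_x/n_z = 0.04445 and ∂z/∂y = −n_y/n_z = −0.29852.
|∇z| = √(a²+b²) = 0.30182, so dip δ = arctan(0.30182) = 16.79°.
True thickness = vertical thickness × cos δ = 9.5 × cos 16.79° = 9.1 m.

9.1 m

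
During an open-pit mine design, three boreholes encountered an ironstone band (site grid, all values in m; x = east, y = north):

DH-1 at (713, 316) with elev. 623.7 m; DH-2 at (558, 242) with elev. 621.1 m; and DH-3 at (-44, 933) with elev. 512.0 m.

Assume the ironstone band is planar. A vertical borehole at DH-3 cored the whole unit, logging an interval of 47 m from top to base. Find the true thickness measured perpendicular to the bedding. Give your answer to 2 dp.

46.66 m

Let the plane be z = a·x + b·y + c.
DH-2−DH-1: −155a − 74b = −2.6;  DH-3−DH-1: −757a + 617b = −111.7.
Solving gives a = 0.06508, b = −0.10119.
|∇z| = √(a²+b²) = 0.12031, so dip δ = arctan(0.12031) = 6.86°.
True thickness = vertical thickness × cos δ = 47 × cos 6.86° = 46.66 m.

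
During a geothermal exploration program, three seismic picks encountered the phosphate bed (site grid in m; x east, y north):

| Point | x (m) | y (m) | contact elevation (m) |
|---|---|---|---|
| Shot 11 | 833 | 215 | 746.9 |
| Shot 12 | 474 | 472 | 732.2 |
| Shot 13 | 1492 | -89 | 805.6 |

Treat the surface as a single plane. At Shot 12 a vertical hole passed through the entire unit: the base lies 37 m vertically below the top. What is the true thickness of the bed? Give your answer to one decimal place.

35.8 m

Let the plane be z = a·x + b·y + c.
Shot 12−Shot 11: −359a + 257b = −14.7;  Shot 13−Shot 11: 659a − 304b = 58.7.
Solving gives a = 0.17628, b = 0.18905.
|∇z| = √(a²+b²) = 0.25849, so dip δ = arctan(0.25849) = 14.49°.
True thickness = vertical thickness × cos δ = 37 × cos 14.49° = 35.8 m.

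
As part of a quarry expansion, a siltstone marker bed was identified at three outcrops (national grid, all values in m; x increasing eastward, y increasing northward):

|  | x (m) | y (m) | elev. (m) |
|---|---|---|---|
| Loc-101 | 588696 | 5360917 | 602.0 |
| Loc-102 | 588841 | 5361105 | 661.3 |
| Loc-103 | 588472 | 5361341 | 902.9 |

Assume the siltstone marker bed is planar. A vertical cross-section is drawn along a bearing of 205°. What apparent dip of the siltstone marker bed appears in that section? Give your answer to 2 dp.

20.29°

Let the plane be z = a·x + b·y + c.
Loc-102−Loc-101: 145a + 188b = 59.3;  Loc-103−Loc-101: −224a + 424b = 300.9.
Solving gives a = −0.30336, b = 0.54940.
Unit vector along 205° is (sin 205°, cos 205°) = (-0.4226, -0.9063).
Slope in that direction = a·(-0.4226) + b·(-0.9063) = −0.36972.
Apparent dip = arctan|0.36972| = 20.29° (true dip is 32.1°, so apparent ≤ true as expected).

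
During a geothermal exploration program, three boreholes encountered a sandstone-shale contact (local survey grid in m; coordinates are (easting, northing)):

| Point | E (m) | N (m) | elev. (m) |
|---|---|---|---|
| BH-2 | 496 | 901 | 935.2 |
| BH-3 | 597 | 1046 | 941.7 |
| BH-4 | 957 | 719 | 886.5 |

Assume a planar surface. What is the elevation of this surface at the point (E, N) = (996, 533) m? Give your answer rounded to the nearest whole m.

Let the plane be z = a·E + b·N + c.
BH-3−BH-2: 101a + 145b = 6.5;  BH-4−BH-2: 461a − 182b = −48.7.
Solving gives a = −0.06897, b = 0.09287.
Then c = 935.2 − a·496 − b·901 = 885.73.
At (996, 533): z = −68.7 + 49.5 + 885.73 = 866.5 m.

867 m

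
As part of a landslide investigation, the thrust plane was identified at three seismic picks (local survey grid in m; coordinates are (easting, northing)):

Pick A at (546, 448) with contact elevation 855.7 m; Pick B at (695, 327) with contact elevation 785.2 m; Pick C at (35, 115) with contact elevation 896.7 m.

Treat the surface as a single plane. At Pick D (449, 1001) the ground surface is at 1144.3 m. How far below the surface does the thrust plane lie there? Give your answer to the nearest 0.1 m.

Let the plane be z = a·E + b·N + c.
Pick B−Pick A: 149a − 121b = −70.5;  Pick C−Pick A: −511a − 333b = 41.
Solving gives a = −0.255164, b = 0.268435.
Then c = 855.7 − a·546 − b·448 = 874.76.
At (449, 1001): z_contact = −114.57 + 268.70 + 874.76 = 1028.90 m.
Depth below ground = 1144.3 − 1028.90 = 115.4 m.

115.4 m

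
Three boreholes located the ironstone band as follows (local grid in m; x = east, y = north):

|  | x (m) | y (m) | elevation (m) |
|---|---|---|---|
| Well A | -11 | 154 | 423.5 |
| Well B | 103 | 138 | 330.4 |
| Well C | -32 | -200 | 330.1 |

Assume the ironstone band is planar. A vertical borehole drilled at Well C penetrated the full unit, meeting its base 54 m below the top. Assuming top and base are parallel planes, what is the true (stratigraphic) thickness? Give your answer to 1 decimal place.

41.5 m

Let the plane be z = a·x + b·y + c.
Well B−Well A: 114a − 16b = −93.1;  Well C−Well A: −21a − 354b = −93.4.
Solving gives a = −0.77320, b = 0.30971.
|∇z| = √(a²+b²) = 0.83292, so dip δ = arctan(0.83292) = 39.79°.
True thickness = vertical thickness × cos δ = 54 × cos 39.79° = 41.5 m.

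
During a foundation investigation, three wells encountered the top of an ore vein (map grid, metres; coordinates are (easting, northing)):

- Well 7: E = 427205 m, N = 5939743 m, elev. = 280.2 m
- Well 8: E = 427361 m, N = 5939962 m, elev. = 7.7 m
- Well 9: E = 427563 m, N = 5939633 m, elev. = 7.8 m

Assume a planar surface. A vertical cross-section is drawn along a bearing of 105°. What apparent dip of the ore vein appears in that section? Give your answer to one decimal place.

Two edge vectors: Well 7→Well 8 = (156, 219, -272.5), Well 7→Well 9 = (358, -110, -272.4).
Normal n = (Well 7→Well 8) × (Well 7→Well 9) = (-89630.6, -55060.6, -95562).
So ∂z/∂E = −n_x/n_z = −0.93793 and ∂z/∂N = −n_y/n_z = −0.57618.
Unit vector along 105° is (sin 105°, cos 105°) = (0.9659, -0.2588).
Slope in that direction = a·(0.9659) + b·(-0.2588) = −0.75685.
Apparent dip = arctan|0.75685| = 37.1° (true dip is 47.7°, so apparent ≤ true as expected).

37.1°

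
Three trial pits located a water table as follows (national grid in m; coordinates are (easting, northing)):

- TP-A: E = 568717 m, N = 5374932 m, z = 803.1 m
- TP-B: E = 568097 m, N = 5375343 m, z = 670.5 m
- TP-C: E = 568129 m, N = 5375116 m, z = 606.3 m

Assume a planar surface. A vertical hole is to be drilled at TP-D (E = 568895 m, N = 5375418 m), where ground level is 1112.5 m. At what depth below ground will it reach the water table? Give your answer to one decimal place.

62.8 m

Two edge vectors: TP-A→TP-B = (-620, 411, -132.6), TP-A→TP-C = (-588, 184, -196.8).
Normal n = (TP-A→TP-B) × (TP-A→TP-C) = (-56486.4, -44047.2, 127588).
So ∂z/∂E = −n_x/n_z = 0.442725021 and ∂z/∂N = −n_y/n_z = 0.345229959.
Intercept c from TP-A: 803.1 − 251785.25 − 1855587.55 = −2106569.70.
At (568895, 5375418): z_contact = 251864.05 + 1855755.34 − 2106569.70 = 1049.69 m.
Depth below ground = 1112.5 − 1049.69 = 62.8 m.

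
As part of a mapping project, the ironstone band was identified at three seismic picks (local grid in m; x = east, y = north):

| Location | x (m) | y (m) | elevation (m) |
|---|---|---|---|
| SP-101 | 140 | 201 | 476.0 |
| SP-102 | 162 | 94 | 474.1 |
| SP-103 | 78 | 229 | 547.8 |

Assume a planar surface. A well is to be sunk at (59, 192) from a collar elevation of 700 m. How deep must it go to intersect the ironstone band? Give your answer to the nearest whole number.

119 m

Two edge vectors: SP-101→SP-102 = (22, -107, -1.9), SP-101→SP-103 = (-62, 28, 71.8).
Normal n = (SP-101→SP-102) × (SP-101→SP-103) = (-7629.4, -1461.8, -6018).
So ∂z/∂x = −n_x/n_z = −1.26776 and ∂z/∂y = −n_y/n_z = −0.24290.
Intercept c from SP-101: 476 + 177.49 + 48.82 = 702.31.
At (59, 192): z_contact = −74.8 − 46.6 + 702.31 = 580.9 m.
Depth below ground = 700 − 580.9 = 119 m.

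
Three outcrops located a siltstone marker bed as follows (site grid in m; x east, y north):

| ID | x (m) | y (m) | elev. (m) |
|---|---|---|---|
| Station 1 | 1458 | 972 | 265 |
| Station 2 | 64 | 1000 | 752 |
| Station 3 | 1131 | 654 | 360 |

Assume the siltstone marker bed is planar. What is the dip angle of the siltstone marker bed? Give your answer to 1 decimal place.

Let the plane be z = a·x + b·y + c.
Station 2−Station 1: −1394a + 28b = 487;  Station 3−Station 1: −327a − 318b = 95.
Solving gives a = −0.34816, b = 0.05928.
Gradient magnitude |∇z| = √(a² + b²) = √(0.12122 + 0.00351) = 0.35317.
True dip = arctan(0.35317) = 19.5°, dipping toward E (azimuth ≈ 100°).

19.5°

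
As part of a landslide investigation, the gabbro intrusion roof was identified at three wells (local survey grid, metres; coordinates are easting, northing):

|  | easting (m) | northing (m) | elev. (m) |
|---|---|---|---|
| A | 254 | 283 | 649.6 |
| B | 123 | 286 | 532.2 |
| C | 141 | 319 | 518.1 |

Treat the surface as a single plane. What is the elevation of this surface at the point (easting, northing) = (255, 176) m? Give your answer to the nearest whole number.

Two edge vectors: A→B = (-131, 3, -117.4), A→C = (-113, 36, -131.5).
Normal n = (A→B) × (A→C) = (3831.9, -3960.3, -4377).
So ∂z/∂easting = −n_x/n_z = 0.87546 and ∂z/∂northing = −n_y/n_z = −0.90480.
Intercept c from A: 649.6 − 222.37 + 256.06 = 683.29.
At (255, 176): z = 223.2 − 159.2 + 683.29 = 747.3 m.

747 m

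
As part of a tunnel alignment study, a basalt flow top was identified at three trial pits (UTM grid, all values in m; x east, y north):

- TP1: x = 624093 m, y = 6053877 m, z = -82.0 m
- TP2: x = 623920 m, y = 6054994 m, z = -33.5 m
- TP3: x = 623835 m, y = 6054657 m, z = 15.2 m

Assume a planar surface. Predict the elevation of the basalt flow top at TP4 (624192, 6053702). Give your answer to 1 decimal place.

-122.8 m

Let the plane be z = a·x + b·y + c.
TP2−TP1: −173a + 1117b = 48.5;  TP3−TP1: −258a + 780b = 97.2.
Solving gives a = −0.461626405, b = −0.028076426.
Then c = -82 − a·624093 − b·6053877 = 457987.04.
At (624192, 6053702): z = −288143.5 − 169966.3 + 457987.04 = -122.8 m.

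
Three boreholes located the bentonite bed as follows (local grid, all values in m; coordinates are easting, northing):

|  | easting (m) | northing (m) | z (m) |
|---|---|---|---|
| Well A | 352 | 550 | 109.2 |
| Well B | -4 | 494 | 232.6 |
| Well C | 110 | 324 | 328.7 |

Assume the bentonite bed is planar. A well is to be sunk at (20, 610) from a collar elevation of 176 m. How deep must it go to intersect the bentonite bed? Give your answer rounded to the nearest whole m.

Let the plane be z = a·easting + b·northing + c.
Well B−Well A: −356a − 56b = 123.4;  Well C−Well A: −242a − 226b = 219.5.
Solving gives a = −0.23312, b = −0.72162.
Then c = 109.2 − a·352 − b·550 = 588.15.
At (20, 610): z_contact = −4.7 − 440.2 + 588.15 = 143.3 m.
Depth below ground = 176 − 143.3 = 33 m.

33 m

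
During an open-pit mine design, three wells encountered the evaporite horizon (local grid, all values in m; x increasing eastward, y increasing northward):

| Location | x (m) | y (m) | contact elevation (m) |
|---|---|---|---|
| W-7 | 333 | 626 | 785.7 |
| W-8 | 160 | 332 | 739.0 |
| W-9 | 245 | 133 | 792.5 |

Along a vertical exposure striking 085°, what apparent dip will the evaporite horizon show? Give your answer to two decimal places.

22.38°

Let the plane be z = a·x + b·y + c.
W-8−W-7: −173a − 294b = −46.7;  W-9−W-7: −88a − 493b = 6.8.
Solving gives a = 0.42113, b = −0.08896.
Unit vector along 085° is (sin 85°, cos 85°) = (0.9962, 0.0872).
Slope in that direction = a·(0.9962) + b·(0.0872) = 0.41177.
Apparent dip = arctan|0.41177| = 22.38° (true dip is 23.3°, so apparent ≤ true as expected).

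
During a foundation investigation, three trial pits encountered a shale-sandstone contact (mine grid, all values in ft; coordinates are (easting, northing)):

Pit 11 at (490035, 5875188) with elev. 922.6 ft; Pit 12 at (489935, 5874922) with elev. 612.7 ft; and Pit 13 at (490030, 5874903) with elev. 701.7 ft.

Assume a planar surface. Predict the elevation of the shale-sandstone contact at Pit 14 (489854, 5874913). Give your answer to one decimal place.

517.8 ft

Two edge vectors: Pit 11→Pit 12 = (-100, -266, -309.9), Pit 11→Pit 13 = (-5, -285, -220.9).
Normal n = (Pit 11→Pit 12) × (Pit 11→Pit 13) = (-29562.1, -20540.5, 27170).
So ∂z/∂E = −n_x/n_z = 1.088041958 and ∂z/∂N = −n_y/n_z = 0.755999264.
Intercept c from Pit 11: 922.6 − 533178.64 − 4441637.80 = −4973893.84.
At (489854, 5874913): z = 532981.7 + 4441429.9 − 4973893.84 = 517.8 ft.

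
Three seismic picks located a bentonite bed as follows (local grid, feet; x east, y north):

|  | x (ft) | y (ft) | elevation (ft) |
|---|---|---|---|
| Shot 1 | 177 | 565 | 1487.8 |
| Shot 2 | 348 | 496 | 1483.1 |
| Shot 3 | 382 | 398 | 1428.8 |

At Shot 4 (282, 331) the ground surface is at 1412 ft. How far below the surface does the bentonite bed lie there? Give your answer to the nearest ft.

48 ft

Two edge vectors: Shot 1→Shot 2 = (171, -69, -4.7), Shot 1→Shot 3 = (205, -167, -59).
Normal n = (Shot 1→Shot 2) × (Shot 1→Shot 3) = (3286.1, 9125.5, -14412).
So ∂z/∂x = −n_x/n_z = 0.22801 and ∂z/∂y = −n_y/n_z = 0.63319.
Intercept c from Shot 1: 1487.8 − 40.36 − 357.75 = 1089.69.
At (282, 331): z_contact = 64.3 + 209.6 + 1089.69 = 1363.6 ft.
Depth below ground = 1412 − 1363.6 = 48 ft.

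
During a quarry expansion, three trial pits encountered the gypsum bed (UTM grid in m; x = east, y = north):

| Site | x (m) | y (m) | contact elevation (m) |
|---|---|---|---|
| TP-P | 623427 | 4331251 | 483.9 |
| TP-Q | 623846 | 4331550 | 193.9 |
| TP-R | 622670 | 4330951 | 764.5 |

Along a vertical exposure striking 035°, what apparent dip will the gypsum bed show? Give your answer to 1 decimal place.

Let the plane be z = a·x + b·y + c.
TP-Q−TP-P: 419a + 299b = −290;  TP-R−TP-P: −757a − 300b = 280.6.
Solving gives a = 0.03081, b = −1.01307.
Unit vector along 035° is (sin 35°, cos 35°) = (0.5736, 0.8192).
Slope in that direction = a·(0.5736) + b·(0.8192) = −0.81219.
Apparent dip = arctan|0.81219| = 39.1° (true dip is 45.4°, so apparent ≤ true as expected).

39.1°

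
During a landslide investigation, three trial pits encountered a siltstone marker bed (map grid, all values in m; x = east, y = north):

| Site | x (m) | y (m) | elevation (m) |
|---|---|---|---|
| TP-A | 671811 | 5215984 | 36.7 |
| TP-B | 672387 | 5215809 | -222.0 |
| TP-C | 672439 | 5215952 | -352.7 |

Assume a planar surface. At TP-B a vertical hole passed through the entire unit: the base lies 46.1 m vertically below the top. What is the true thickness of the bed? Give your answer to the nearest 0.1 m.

33.6 m

Let the plane be z = a·x + b·y + c.
TP-B−TP-A: 576a − 175b = −258.7;  TP-C−TP-A: 628a − 32b = −389.4.
Solving gives a = −0.65451, b = −0.67598.
|∇z| = √(a²+b²) = 0.94092, so dip δ = arctan(0.94092) = 43.26°.
True thickness = vertical thickness × cos δ = 46.1 × cos 43.26° = 33.6 m.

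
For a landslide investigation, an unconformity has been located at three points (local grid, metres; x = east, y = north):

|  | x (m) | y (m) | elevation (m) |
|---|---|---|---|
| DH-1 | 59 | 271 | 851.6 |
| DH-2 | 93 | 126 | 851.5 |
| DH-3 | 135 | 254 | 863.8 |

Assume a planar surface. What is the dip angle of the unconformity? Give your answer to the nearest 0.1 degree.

Let the plane be z = a·x + b·y + c.
DH-2−DH-1: 34a − 145b = −0.1;  DH-3−DH-1: 76a − 17b = 12.2.
Solving gives a = 0.16957, b = 0.04045.
Gradient magnitude |∇z| = √(a² + b²) = √(0.02876 + 0.00164) = 0.17433.
True dip = arctan(0.17433) = 9.9°, dipping toward WSW (azimuth ≈ 257°).

9.9°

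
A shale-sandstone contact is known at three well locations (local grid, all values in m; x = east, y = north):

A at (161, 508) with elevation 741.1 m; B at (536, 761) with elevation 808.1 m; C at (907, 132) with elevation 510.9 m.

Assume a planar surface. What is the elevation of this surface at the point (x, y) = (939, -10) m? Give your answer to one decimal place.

449.0 m

Let the plane be z = a·x + b·y + c.
B−A: 375a + 253b = 67;  C−A: 746a − 376b = −230.2.
Solving gives a = −0.10023, b = 0.41338.
Then c = 741.1 − a·161 − b·508 = 547.24.
At (939, -10): z = −94.1 − 4.1 + 547.24 = 449.0 m.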